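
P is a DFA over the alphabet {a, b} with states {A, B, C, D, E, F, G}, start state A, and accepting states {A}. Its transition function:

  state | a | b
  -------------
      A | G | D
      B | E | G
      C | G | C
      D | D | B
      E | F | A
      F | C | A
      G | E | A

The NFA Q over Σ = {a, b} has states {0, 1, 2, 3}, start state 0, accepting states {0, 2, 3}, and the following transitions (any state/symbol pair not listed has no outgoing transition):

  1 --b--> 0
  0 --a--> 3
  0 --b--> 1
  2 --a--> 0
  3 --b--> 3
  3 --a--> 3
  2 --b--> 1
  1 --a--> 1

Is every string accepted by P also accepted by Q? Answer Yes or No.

Yes

Exploring the product automaton P × Q from the start pair (A, 0), following both machines on each input symbol, reaches 15 state pairs: (A, 0), (G, 3), (D, 1), (E, 3), (A, 3), (B, 0), (F, 3), (D, 3), (G, 1), (C, 3), (B, 3), (E, 1), (F, 1), (C, 1), (C, 0).
P accepts in {A} and Q accepts in {0, 2, 3}. The reachable pairs whose P-component is accepting are (A, 0), (A, 3); in each of them the Q-component is accepting too, so the product for L(P) \ L(Q) (P-component accepting, Q-component rejecting) has no reachable accepting pair and the difference is empty.
Hence every string in L(P) is also in L(Q).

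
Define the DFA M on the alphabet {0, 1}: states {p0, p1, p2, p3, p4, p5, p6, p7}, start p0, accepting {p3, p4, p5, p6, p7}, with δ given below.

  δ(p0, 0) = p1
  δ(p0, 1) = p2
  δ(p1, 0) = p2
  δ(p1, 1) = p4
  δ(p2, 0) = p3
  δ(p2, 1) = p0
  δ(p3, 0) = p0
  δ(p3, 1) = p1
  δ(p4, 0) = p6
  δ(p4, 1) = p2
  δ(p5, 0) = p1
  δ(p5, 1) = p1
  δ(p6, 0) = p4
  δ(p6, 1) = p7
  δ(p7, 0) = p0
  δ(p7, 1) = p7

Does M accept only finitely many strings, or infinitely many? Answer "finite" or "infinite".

infinite

State p0 is reachable from the start and can reach an accepting state, and it lies on the cycle p0 → p1 → p2 → p0.
Traversing that cycle any number of times yields accepted strings of unbounded length, so the language is infinite.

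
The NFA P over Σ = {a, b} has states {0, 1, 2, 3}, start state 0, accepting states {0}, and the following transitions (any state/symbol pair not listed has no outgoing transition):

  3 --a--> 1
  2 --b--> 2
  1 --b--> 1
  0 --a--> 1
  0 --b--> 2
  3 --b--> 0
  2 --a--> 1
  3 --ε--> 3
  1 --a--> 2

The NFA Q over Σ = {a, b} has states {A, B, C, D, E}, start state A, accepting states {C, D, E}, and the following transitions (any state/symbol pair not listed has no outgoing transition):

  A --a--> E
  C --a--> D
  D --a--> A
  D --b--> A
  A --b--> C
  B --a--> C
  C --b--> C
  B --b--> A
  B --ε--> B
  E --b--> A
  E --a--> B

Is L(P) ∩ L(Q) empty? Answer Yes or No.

Yes

Exploring the product automaton P × Q from the start pair (0, A), following both machines on each input symbol, reaches 11 state pairs: (0, A), (1, E), (2, C), (2, B), (1, A), (1, D), (1, C), (2, A), (2, E), (2, D), (1, B).
P accepts in {0} and Q accepts in {C, D, E}; no reachable pair has both components accepting, so no string drives both machines to acceptance simultaneously and L(P) ∩ L(Q) = ∅.
So no string is accepted by both, and the intersection is empty.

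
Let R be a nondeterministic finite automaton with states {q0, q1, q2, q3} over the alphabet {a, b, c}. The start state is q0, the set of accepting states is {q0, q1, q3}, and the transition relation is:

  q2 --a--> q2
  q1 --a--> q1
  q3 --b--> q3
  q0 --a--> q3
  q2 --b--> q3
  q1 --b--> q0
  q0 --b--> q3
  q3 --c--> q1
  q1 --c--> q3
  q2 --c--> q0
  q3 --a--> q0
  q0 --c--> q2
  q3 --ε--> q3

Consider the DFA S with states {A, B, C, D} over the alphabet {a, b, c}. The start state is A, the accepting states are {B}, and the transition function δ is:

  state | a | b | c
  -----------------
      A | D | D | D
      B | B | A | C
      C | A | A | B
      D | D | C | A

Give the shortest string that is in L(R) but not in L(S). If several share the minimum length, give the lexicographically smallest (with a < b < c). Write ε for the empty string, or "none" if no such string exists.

ε

The empty string ε is accepted by R but not by S.
Since ε is the unique shortest string, it is the required witness.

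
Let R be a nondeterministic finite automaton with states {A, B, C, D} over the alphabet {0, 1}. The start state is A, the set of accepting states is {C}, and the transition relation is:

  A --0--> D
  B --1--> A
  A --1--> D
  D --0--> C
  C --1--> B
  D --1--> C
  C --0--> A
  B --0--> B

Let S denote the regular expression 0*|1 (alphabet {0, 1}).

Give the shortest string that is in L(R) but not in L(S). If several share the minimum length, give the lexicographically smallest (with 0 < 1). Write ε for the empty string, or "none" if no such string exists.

The string 01 is accepted by R but not by S.
No shorter string lies in the difference, and 01 is the lexicographically first length-2 string in L(R) \ L(S).

01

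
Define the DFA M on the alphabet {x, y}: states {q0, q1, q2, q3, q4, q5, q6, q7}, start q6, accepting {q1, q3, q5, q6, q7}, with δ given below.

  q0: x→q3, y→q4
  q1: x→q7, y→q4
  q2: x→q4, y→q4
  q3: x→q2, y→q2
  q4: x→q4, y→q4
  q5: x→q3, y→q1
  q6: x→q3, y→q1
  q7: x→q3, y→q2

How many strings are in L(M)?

5

The useful subgraph on states {q1, q3, q6, q7} is acyclic, so L(M) is finite; the longest accepting path visits 4 useful states, giving maximum string length 3.
Counting accepting paths from q6 by length: 1 of length 0, 2 of length 1, 1 of length 2, 1 of length 3. Total 5.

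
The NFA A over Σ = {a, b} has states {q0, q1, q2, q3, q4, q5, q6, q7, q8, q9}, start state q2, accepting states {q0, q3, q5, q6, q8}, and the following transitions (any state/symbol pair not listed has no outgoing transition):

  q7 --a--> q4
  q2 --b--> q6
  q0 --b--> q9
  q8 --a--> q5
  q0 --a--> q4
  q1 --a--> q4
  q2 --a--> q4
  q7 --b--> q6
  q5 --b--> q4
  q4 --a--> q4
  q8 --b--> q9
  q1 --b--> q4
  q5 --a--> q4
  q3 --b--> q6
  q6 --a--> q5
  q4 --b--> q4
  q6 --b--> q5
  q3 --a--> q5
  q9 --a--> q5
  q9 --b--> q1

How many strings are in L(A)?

3

The useful subgraph on states {q2, q5, q6} is acyclic, so L(A) is finite; the longest accepting path visits 3 useful states, giving maximum string length 2.
Counting accepting paths from q2 by length: 1 of length 1, 2 of length 2. Total 3.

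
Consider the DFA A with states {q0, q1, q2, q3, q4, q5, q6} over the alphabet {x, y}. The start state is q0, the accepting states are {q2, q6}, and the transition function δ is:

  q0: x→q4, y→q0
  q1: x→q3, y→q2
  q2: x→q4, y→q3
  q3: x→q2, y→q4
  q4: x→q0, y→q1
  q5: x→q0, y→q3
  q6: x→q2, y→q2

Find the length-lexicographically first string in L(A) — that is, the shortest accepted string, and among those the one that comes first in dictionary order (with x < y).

A breadth-first search from q0 reaches an accepting state first via the path q0 → q4 → q1 → q2 on input xyy.
No string of length < 3 is accepted (BFS exhausts all shorter strings without reaching an accepting state), and xyy is the lexicographically least accepting string of length 3.

xyy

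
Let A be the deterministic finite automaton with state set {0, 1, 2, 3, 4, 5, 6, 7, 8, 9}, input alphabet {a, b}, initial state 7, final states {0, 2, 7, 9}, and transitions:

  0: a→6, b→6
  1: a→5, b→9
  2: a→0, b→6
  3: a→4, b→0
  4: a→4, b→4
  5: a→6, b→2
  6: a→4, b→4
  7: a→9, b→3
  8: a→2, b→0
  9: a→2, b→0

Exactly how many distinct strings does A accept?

6

The useful subgraph on states {0, 2, 3, 7, 9} is acyclic, so L(A) is finite; the longest accepting path visits 4 useful states, giving maximum string length 3.
Counting accepting paths from 7 by length: 1 of length 0, 1 of length 1, 3 of length 2, 1 of length 3. Total 6.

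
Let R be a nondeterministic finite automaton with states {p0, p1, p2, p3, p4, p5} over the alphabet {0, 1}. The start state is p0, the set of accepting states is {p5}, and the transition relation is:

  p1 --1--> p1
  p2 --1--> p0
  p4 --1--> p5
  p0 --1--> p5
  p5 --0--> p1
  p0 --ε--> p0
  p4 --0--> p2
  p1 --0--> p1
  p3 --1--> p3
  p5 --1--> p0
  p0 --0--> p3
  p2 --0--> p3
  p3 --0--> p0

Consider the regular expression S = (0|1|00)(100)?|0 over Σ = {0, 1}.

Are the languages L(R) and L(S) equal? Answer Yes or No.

No

The string 001 is accepted by R but rejected by S.
So L(R) ≠ L(S).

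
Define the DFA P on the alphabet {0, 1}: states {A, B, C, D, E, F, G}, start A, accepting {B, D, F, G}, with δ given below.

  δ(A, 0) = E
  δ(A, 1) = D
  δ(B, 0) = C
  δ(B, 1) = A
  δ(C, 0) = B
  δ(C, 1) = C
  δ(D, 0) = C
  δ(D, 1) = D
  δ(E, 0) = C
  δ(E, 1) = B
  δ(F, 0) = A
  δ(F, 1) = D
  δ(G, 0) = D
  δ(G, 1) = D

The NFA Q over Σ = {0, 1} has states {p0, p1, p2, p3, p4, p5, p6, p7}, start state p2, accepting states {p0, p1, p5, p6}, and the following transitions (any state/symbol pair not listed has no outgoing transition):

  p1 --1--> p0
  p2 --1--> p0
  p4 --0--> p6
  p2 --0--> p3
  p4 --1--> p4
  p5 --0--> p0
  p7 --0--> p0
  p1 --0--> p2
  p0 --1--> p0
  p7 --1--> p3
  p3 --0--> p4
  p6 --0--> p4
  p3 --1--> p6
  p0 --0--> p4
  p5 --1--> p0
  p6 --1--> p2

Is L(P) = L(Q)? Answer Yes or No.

Yes

Exploring the product automaton P × Q from the start pair (A, p2), following both machines on each input symbol, reaches 5 state pairs: (A, p2), (E, p3), (D, p0), (C, p4), (B, p6).
P accepts in {B, D, F, G} and Q accepts in {p0, p1, p5, p6}. In every reachable pair the two components are either both accepting — (D, p0), (B, p6) — or both non-accepting, so no string is accepted by exactly one of the machines: L(P) \ L(Q) and L(Q) \ L(P) are both empty.
Hence every string is accepted by P iff it is accepted by Q, and the two languages coincide.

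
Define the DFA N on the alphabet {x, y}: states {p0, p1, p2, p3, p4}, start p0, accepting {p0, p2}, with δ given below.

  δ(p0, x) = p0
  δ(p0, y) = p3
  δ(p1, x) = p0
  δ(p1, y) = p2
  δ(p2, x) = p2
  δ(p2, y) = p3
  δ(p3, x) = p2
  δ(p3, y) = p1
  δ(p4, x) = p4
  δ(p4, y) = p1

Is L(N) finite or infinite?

infinite

State p0 is reachable from the start and can reach an accepting state, and it lies on the cycle p0 → p0.
Traversing that cycle any number of times yields accepted strings of unbounded length, so the language is infinite.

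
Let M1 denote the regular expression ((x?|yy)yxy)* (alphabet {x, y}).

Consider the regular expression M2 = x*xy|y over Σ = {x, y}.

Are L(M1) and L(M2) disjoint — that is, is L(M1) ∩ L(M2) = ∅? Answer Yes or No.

Converting the expression M1 to a DFA (subset construction, then merging equivalent states) gives the minimal DFA with states {r0, r1, r2, r3, r4, r5}, start state r0, accepting states {r0} and transitions r0: x→r1, y→r2; r1: x→r3, y→r4; r2: x→r5, y→r1; r3: x→r3, y→r3; r4: x→r5, y→r3; r5: x→r3, y→r0.
Converting the expression M2 to a DFA (subset construction, then merging equivalent states) gives the minimal DFA with states {t0, t1, t2}, start state t0, accepting states {t1} and transitions t0: x→t0, y→t1; t1: x→t2, y→t2; t2: x→t2, y→t2.
Exploring the product automaton M1 × M2 from the start pair (r0, t0), following both machines on each input symbol, reaches 12 state pairs: (r0, t0), (r1, t0), (r2, t1), (r3, t0), (r4, t1), (r5, t2), (r1, t2), (r3, t1), (r3, t2), (r0, t2), (r4, t2), (r2, t2).
M1 accepts in {r0} and M2 accepts in {t1}; no reachable pair has both components accepting, so no string drives both machines to acceptance simultaneously and L(M1) ∩ L(M2) = ∅.
So no string is accepted by both, and the intersection is empty.

Yes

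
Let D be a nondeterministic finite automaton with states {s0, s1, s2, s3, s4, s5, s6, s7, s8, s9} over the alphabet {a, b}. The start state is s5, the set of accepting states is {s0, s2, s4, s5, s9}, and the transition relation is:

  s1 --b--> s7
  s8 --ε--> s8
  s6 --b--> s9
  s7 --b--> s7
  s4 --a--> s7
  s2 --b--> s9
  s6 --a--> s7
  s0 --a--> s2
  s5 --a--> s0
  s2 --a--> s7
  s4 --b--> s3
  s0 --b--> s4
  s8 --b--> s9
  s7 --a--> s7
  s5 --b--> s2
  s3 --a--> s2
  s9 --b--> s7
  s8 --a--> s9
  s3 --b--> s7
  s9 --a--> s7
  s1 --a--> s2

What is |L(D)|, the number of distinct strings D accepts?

9

The useful subgraph on states {s0, s2, s3, s4, s5, s9} is acyclic, so L(D) is finite; the longest accepting path visits 6 useful states, giving maximum string length 5.
Counting accepting paths from s5 by length: 1 of length 0, 2 of length 1, 3 of length 2, 1 of length 3, 1 of length 4, 1 of length 5. Total 9.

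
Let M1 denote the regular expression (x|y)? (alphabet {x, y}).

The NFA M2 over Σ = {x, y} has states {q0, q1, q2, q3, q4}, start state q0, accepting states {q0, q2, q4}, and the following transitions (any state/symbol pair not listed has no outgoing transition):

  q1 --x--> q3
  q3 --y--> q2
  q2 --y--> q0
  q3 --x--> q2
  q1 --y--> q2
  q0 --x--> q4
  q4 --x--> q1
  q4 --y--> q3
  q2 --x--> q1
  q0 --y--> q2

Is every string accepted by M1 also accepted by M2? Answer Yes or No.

Yes

Converting the expression M1 to a DFA (subset construction, then merging equivalent states) gives the minimal DFA with states {r0, r1, r2}, start state r0, accepting states {r0, r1} and transitions r0: x→r1, y→r1; r1: x→r2, y→r2; r2: x→r2, y→r2.
Exploring the product automaton M1 × M2 from the start pair (r0, q0), following both machines on each input symbol, reaches 8 state pairs: (r0, q0), (r1, q4), (r1, q2), (r2, q1), (r2, q3), (r2, q0), (r2, q2), (r2, q4).
M1 accepts in {r0, r1} and M2 accepts in {q0, q2, q4}. The reachable pairs whose M1-component is accepting are (r0, q0), (r1, q4), (r1, q2); in each of them the M2-component is accepting too, so the product for L(M1) \ L(M2) (M1-component accepting, M2-component rejecting) has no reachable accepting pair and the difference is empty.
Hence every string in L(M1) is also in L(M2).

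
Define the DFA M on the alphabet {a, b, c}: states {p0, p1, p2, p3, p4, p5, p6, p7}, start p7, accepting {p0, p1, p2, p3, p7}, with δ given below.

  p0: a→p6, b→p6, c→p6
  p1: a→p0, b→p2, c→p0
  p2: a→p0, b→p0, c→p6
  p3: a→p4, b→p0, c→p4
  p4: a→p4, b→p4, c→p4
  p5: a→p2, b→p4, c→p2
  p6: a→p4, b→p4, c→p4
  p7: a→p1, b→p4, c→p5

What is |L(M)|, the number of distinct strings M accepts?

The useful subgraph on states {p0, p1, p2, p5, p7} is acyclic, so L(M) is finite; the longest accepting path visits 4 useful states, giving maximum string length 3.
Counting accepting paths from p7 by length: 1 of length 0, 1 of length 1, 5 of length 2, 6 of length 3. Total 13.

13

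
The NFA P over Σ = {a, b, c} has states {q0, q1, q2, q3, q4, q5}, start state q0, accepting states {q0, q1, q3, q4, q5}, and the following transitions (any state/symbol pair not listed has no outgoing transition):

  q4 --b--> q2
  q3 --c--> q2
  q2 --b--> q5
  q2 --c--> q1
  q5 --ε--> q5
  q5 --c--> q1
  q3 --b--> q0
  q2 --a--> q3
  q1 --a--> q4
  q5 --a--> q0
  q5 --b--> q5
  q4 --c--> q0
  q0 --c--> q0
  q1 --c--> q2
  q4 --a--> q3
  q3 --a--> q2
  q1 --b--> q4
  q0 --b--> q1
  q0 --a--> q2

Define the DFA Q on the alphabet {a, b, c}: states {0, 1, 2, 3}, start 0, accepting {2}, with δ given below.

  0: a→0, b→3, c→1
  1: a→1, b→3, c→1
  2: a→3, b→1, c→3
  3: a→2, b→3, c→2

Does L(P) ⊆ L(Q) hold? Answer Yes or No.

The empty string ε is in L(P) but not in L(Q).
So L(P) ⊄ L(Q).

No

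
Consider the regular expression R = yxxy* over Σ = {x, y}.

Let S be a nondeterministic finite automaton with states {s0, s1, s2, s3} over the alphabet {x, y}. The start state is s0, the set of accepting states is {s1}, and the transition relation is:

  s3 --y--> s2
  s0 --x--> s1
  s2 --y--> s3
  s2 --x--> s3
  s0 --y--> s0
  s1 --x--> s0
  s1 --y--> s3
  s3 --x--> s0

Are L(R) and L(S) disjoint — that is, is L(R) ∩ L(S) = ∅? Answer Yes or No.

Yes

Converting the expression R to a DFA (subset construction, then merging equivalent states) gives the minimal DFA with states {r0, r1, r2, r3, r4}, start state r0, accepting states {r4} and transitions r0: x→r1, y→r2; r1: x→r1, y→r1; r2: x→r3, y→r1; r3: x→r4, y→r1; r4: x→r1, y→r4.
Exploring the product automaton R × S from the start pair (r0, s0), following both machines on each input symbol, reaches 8 state pairs: (r0, s0), (r1, s1), (r2, s0), (r1, s0), (r1, s3), (r3, s1), (r1, s2), (r4, s0).
R accepts in {r4} and S accepts in {s1}; no reachable pair has both components accepting, so no string drives both machines to acceptance simultaneously and L(R) ∩ L(S) = ∅.
So no string is accepted by both, and the intersection is empty.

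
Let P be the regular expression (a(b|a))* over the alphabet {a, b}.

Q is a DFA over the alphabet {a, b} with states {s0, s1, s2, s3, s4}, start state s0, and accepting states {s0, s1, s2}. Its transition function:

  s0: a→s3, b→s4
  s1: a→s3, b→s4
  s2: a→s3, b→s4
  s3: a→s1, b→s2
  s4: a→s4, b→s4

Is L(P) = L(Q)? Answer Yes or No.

Converting the expression P to a DFA (subset construction, then merging equivalent states) gives the minimal DFA with states {p0, p1, p2}, start state p0, accepting states {p0} and transitions p0: a→p1, b→p2; p1: a→p0, b→p0; p2: a→p2, b→p2.
Exploring the product automaton P × Q from the start pair (p0, s0), following both machines on each input symbol, reaches 5 state pairs: (p0, s0), (p1, s3), (p2, s4), (p0, s1), (p0, s2).
P accepts in {p0} and Q accepts in {s0, s1, s2}. In every reachable pair the two components are either both accepting — (p0, s0), (p0, s1), (p0, s2) — or both non-accepting, so no string is accepted by exactly one of the machines: L(P) \ L(Q) and L(Q) \ L(P) are both empty.
Hence every string is accepted by P iff it is accepted by Q, and the two languages coincide.

Yes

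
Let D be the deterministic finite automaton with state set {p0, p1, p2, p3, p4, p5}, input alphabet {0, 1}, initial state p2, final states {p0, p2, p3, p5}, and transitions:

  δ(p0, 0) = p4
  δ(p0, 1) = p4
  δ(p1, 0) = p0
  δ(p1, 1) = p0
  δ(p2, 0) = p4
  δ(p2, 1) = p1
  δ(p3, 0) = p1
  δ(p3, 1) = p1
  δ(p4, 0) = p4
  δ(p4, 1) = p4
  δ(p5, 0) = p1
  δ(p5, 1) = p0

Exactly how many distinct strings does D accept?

The useful subgraph on states {p0, p1, p2} is acyclic, so L(D) is finite; the longest accepting path visits 3 useful states, giving maximum string length 2.
Counting accepting paths from p2 by length: 1 of length 0, 2 of length 2. Total 3.

3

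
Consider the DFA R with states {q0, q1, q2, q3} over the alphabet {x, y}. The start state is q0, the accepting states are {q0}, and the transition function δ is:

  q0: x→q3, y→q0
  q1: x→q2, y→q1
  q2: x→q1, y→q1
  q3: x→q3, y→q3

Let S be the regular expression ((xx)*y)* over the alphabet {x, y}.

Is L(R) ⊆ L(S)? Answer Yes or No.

Yes

Converting the expression S to a DFA (subset construction, then merging equivalent states) gives the minimal DFA with states {s0, s1, s2, s3}, start state s0, accepting states {s0} and transitions s0: x→s1, y→s0; s1: x→s2, y→s3; s2: x→s1, y→s0; s3: x→s3, y→s3.
Exploring the product automaton R × S from the start pair (q0, s0), following both machines on each input symbol, reaches 5 state pairs: (q0, s0), (q3, s1), (q3, s2), (q3, s3), (q3, s0).
R accepts in {q0} and S accepts in {s0}. The reachable pairs whose R-component is accepting are (q0, s0); in each of them the S-component is accepting too, so the product for L(R) \ L(S) (R-component accepting, S-component rejecting) has no reachable accepting pair and the difference is empty.
Hence every string in L(R) is also in L(S).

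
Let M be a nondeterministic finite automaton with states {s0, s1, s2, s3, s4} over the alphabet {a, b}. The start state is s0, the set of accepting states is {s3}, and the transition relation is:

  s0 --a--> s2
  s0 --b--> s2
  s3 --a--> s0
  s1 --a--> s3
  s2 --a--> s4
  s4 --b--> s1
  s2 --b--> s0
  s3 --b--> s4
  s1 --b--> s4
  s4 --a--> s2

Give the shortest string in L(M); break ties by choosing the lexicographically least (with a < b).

aaba

A breadth-first search from s0 reaches an accepting state first via the path s0 → s2 → s4 → s1 → s3 on input aaba.
No string of length < 4 is accepted (BFS exhausts all shorter strings without reaching an accepting state), and aaba is the lexicographically least accepting string of length 4.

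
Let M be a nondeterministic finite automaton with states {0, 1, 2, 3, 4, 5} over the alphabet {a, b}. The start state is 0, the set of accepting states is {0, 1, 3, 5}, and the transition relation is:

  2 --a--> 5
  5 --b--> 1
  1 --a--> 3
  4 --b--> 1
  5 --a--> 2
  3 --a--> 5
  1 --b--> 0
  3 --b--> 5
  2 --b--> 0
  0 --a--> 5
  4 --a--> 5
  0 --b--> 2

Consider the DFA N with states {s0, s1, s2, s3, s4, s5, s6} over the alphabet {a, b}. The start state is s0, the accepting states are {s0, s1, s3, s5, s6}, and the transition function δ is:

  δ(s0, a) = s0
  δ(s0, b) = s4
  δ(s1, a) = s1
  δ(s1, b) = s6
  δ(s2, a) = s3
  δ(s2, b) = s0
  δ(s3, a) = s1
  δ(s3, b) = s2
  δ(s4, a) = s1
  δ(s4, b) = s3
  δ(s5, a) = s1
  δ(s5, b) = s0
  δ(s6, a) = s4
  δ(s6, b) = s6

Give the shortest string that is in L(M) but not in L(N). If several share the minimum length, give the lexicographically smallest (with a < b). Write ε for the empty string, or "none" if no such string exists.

ab

The string ab is accepted by M but not by N.
No shorter string lies in the difference, and ab is the lexicographically first length-2 string in L(M) \ L(N).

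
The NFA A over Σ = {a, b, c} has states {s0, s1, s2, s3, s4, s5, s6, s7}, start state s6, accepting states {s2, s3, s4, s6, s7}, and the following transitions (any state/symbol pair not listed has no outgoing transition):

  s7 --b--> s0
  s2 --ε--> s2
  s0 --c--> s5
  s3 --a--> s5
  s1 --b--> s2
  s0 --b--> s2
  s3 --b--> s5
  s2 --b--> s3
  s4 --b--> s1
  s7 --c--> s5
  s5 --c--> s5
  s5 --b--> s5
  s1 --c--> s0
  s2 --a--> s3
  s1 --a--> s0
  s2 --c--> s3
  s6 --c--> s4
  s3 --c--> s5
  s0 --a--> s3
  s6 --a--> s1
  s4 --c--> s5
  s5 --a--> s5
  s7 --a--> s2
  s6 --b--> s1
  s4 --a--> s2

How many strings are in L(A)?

The useful subgraph on states {s0, s1, s2, s3, s4, s6} is acyclic, so L(A) is finite; the longest accepting path visits 6 useful states, giving maximum string length 5.
Counting accepting paths from s6 by length: 1 of length 0, 1 of length 1, 3 of length 2, 18 of length 3, 19 of length 4, 6 of length 5. Total 48.

48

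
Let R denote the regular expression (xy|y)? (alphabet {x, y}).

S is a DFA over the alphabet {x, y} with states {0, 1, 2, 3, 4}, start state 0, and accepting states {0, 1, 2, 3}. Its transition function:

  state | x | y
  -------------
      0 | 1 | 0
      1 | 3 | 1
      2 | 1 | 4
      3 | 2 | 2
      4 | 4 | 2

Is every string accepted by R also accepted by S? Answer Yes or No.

Converting the expression R to a DFA (subset construction, then merging equivalent states) gives the minimal DFA with states {r0, r1, r2, r3}, start state r0, accepting states {r0, r2} and transitions r0: x→r1, y→r2; r1: x→r3, y→r2; r2: x→r3, y→r3; r3: x→r3, y→r3.
Exploring the product automaton R × S from the start pair (r0, 0), following both machines on each input symbol, reaches 9 state pairs: (r0, 0), (r1, 1), (r2, 0), (r3, 3), (r2, 1), (r3, 1), (r3, 0), (r3, 2), (r3, 4).
R accepts in {r0, r2} and S accepts in {0, 1, 2, 3}. The reachable pairs whose R-component is accepting are (r0, 0), (r2, 0), (r2, 1); in each of them the S-component is accepting too, so the product for L(R) \ L(S) (R-component accepting, S-component rejecting) has no reachable accepting pair and the difference is empty.
Hence every string in L(R) is also in L(S).

Yes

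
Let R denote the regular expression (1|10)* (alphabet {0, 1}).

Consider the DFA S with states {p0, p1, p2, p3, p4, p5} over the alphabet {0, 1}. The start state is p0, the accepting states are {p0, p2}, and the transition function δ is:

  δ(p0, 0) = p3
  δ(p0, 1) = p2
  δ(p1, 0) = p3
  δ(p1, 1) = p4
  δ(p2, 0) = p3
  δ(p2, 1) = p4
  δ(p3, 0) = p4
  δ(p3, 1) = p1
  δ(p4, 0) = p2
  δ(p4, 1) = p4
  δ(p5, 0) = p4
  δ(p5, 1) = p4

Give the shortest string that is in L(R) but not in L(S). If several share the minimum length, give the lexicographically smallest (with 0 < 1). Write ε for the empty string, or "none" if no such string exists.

10

The string 10 is accepted by R but not by S.
No shorter string lies in the difference, and 10 is the lexicographically first length-2 string in L(R) \ L(S).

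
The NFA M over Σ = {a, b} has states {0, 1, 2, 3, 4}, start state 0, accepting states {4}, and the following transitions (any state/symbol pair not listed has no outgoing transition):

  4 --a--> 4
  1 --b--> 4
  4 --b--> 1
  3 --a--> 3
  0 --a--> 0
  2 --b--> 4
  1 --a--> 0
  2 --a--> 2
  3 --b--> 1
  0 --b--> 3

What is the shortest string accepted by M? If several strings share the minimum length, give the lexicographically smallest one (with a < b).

bbb

A breadth-first search from 0 reaches an accepting state first via the path 0 → 3 → 1 → 4 on input bbb.
No string of length < 3 is accepted (BFS exhausts all shorter strings without reaching an accepting state), and bbb is the lexicographically least accepting string of length 3.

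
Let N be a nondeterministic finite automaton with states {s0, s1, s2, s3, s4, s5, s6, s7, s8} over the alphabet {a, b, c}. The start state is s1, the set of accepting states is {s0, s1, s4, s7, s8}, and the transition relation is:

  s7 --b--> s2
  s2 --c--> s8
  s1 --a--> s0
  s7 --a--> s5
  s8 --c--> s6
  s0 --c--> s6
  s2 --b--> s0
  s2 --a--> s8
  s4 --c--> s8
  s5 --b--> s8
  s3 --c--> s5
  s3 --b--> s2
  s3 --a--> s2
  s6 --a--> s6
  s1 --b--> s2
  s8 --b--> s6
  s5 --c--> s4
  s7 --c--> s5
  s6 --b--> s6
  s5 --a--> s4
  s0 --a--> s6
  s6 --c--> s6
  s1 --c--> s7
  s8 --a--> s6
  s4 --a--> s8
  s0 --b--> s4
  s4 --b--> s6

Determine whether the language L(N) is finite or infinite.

finite

The useful states (reachable from s1 and able to reach an accepting state) are {s0, s1, s2, s4, s5, s7, s8}.
Restricted to these states the transition graph has no cycle, so every accepting path has bounded length and L is finite.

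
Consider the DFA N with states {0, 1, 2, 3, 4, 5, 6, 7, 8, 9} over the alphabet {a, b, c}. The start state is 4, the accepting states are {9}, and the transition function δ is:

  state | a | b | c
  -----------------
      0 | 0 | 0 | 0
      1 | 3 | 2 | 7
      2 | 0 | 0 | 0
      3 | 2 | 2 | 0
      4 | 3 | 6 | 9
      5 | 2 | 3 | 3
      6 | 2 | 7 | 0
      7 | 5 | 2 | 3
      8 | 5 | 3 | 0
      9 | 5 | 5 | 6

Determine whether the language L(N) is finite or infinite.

finite

The useful states (reachable from 4 and able to reach an accepting state) are {4, 9}.
Restricted to these states the transition graph has no cycle, so every accepting path has bounded length and L is finite.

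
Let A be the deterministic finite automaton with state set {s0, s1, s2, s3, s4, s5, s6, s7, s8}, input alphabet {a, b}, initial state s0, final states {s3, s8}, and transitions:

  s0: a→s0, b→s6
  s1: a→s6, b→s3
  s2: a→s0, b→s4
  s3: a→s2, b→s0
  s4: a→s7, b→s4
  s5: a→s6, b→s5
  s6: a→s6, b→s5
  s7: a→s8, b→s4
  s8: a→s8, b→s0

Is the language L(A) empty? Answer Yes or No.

The states reachable from the start state are {s0, s5, s6}.
None of the accepting states {s3, s8} is reachable, so no string is accepted and L(A) = ∅.

Yes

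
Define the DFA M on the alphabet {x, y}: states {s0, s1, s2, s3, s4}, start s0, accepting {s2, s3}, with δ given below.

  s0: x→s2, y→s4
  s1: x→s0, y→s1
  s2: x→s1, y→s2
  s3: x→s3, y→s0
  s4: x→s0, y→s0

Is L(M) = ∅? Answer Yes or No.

No

The string x is accepted: the run s0 → s2 ends in the accepting state s2.
Since at least one string is accepted, L(M) is not empty.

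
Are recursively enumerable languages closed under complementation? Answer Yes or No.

No

If both L and its complement were r.e., running the two recognisers in parallel would decide L, so L would be recursive; but there are r.e. languages that are not recursive (e.g. the halting problem), and their complements are therefore not r.e.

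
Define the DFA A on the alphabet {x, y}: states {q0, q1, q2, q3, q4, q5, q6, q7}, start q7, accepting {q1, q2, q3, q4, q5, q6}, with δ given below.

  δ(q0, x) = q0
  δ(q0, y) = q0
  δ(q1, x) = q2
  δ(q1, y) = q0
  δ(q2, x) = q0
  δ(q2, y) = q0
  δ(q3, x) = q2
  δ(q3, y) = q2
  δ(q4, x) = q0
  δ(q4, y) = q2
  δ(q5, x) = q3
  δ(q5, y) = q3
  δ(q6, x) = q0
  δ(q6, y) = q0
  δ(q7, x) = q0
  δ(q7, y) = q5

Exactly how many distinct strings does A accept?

The useful subgraph on states {q2, q3, q5, q7} is acyclic, so L(A) is finite; the longest accepting path visits 4 useful states, giving maximum string length 3.
Counting accepting paths from q7 by length: 1 of length 1, 2 of length 2, 4 of length 3. Total 7.

7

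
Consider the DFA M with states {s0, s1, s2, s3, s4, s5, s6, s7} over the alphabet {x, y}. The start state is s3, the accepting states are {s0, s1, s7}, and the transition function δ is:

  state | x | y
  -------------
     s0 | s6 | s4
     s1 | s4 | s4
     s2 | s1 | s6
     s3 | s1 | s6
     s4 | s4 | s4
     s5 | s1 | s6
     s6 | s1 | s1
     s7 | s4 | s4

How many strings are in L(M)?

The useful subgraph on states {s1, s3, s6} is acyclic, so L(M) is finite; the longest accepting path visits 3 useful states, giving maximum string length 2.
Counting accepting paths from s3 by length: 1 of length 1, 2 of length 2. Total 3.

3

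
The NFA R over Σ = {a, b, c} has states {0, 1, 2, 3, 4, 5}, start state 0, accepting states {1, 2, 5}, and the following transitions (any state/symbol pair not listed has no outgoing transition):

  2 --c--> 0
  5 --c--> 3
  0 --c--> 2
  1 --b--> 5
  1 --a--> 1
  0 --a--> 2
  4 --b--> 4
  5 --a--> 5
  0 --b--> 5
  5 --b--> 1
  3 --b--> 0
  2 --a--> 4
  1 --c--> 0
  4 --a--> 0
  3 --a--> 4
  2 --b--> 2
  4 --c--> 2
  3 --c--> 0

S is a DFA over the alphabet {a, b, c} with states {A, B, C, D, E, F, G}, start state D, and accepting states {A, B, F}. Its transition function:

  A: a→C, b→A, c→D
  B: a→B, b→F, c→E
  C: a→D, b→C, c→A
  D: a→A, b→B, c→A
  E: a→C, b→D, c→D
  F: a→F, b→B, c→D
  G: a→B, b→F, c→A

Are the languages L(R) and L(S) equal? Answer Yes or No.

Exploring the product automaton R × S from the start pair (0, D), following both machines on each input symbol, reaches 6 state pairs: (0, D), (2, A), (5, B), (4, C), (1, F), (3, E).
R accepts in {1, 2, 5} and S accepts in {A, B, F}. In every reachable pair the two components are either both accepting — (2, A), (5, B), (1, F) — or both non-accepting, so no string is accepted by exactly one of the machines: L(R) \ L(S) and L(S) \ L(R) are both empty.
Hence every string is accepted by R iff it is accepted by S, and the two languages coincide.

Yes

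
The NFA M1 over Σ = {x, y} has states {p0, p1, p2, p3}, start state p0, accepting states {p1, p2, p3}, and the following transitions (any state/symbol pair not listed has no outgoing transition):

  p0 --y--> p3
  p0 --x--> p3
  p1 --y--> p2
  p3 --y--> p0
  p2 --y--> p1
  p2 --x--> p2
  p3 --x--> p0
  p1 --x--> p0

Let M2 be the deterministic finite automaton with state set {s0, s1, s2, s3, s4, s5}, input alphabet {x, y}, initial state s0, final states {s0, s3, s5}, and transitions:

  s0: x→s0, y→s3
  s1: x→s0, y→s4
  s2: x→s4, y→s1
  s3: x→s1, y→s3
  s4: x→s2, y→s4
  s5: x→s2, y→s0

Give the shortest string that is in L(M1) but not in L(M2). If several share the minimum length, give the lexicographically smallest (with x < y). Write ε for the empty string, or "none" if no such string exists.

xyx

The string xyx is accepted by M1 but not by M2.
No shorter string lies in the difference, and xyx is the lexicographically first length-3 string in L(M1) \ L(M2).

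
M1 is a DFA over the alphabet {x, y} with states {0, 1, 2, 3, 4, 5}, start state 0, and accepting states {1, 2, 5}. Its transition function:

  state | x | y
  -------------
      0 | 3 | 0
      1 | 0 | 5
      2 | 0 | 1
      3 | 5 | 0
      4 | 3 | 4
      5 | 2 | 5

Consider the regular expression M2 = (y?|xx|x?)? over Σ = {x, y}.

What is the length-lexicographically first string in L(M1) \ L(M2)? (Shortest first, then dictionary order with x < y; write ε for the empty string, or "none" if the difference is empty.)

The string xxx is accepted by M1 but not by M2.
No shorter string lies in the difference, and xxx is the lexicographically first length-3 string in L(M1) \ L(M2).

xxx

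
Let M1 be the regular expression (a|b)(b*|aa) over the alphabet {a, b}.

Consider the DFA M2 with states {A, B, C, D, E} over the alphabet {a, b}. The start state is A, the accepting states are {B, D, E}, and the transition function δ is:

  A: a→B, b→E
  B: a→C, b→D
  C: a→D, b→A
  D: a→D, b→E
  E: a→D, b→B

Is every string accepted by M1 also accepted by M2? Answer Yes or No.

Converting the expression M1 to a DFA (subset construction, then merging equivalent states) gives the minimal DFA with states {r0, r1, r2, r3, r4, r5}, start state r0, accepting states {r1, r3, r4} and transitions r0: a→r1, b→r1; r1: a→r2, b→r3; r2: a→r4, b→r5; r3: a→r5, b→r3; r4: a→r5, b→r5; r5: a→r5, b→r5.
Exploring the product automaton M1 × M2 from the start pair (r0, A), following both machines on each input symbol, reaches 14 state pairs: (r0, A), (r1, B), (r1, E), (r2, C), (r3, D), (r2, D), (r3, B), (r4, D), (r5, A), (r5, D), (r3, E), (r5, E), (r5, C), (r5, B).
M1 accepts in {r1, r3, r4} and M2 accepts in {B, D, E}. The reachable pairs whose M1-component is accepting are (r1, B), (r1, E), (r3, D), (r3, B), (r4, D), (r3, E); in each of them the M2-component is accepting too, so the product for L(M1) \ L(M2) (M1-component accepting, M2-component rejecting) has no reachable accepting pair and the difference is empty.
Hence every string in L(M1) is also in L(M2).

Yes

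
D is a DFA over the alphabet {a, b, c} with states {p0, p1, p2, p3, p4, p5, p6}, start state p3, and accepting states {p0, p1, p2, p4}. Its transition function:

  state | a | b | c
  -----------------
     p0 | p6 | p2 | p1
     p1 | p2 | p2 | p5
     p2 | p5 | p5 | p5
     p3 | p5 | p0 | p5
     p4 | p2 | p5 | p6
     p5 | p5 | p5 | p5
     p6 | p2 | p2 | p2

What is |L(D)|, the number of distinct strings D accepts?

The useful subgraph on states {p0, p1, p2, p3, p6} is acyclic, so L(D) is finite; the longest accepting path visits 4 useful states, giving maximum string length 3.
Counting accepting paths from p3 by length: 1 of length 1, 2 of length 2, 5 of length 3. Total 8.

8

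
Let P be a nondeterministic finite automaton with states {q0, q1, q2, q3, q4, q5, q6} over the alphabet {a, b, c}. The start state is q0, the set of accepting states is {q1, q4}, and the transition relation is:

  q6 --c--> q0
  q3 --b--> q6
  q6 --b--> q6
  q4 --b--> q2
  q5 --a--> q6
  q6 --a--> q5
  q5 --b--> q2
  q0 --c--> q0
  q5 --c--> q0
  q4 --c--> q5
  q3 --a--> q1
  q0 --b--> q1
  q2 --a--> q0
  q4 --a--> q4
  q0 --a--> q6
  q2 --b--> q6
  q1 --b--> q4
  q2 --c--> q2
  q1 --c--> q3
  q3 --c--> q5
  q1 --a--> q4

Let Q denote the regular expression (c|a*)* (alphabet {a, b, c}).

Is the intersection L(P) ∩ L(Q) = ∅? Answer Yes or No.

Converting the expression Q to a DFA (subset construction, then merging equivalent states) gives the minimal DFA with states {r0, r1}, start state r0, accepting states {r0} and transitions r0: a→r0, b→r1, c→r0; r1: a→r1, b→r1, c→r1.
Exploring the product automaton P × Q from the start pair (q0, r0), following both machines on each input symbol, reaches 10 state pairs: (q0, r0), (q6, r0), (q1, r1), (q5, r0), (q6, r1), (q4, r1), (q3, r1), (q2, r1), (q5, r1), (q0, r1).
P accepts in {q1, q4} and Q accepts in {r0}; no reachable pair has both components accepting, so no string drives both machines to acceptance simultaneously and L(P) ∩ L(Q) = ∅.
So no string is accepted by both, and the intersection is empty.

Yes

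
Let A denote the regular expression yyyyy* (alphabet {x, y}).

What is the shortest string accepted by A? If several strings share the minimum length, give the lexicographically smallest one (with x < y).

By inspection of the expression, no string of length less than 4 matches, and yyyy is the lexicographically first match of length 4.

yyyy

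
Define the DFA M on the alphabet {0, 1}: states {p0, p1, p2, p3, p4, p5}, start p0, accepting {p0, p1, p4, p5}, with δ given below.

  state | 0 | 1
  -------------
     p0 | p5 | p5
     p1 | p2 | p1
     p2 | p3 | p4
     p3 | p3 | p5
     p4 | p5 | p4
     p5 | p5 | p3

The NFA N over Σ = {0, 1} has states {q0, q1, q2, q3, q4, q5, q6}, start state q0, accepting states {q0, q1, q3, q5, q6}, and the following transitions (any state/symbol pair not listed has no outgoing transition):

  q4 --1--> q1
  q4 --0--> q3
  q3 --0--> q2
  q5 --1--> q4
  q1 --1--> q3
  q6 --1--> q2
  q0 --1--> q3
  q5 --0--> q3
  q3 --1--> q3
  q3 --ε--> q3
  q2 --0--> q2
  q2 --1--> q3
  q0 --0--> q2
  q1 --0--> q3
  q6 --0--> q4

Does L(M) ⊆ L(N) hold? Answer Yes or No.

The string 0 is in L(M) but not in L(N).
So L(M) ⊄ L(N).

No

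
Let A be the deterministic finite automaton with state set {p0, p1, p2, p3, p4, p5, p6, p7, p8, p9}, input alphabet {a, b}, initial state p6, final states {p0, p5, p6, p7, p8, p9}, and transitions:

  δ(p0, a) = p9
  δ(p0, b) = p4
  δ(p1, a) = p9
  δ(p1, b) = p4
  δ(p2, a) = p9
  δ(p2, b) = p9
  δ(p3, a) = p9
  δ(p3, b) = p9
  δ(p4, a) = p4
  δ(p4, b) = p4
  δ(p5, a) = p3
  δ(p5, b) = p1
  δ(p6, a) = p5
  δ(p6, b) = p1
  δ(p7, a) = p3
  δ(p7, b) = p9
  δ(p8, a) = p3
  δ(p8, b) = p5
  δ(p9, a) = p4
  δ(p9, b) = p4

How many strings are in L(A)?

The useful subgraph on states {p1, p3, p5, p6, p9} is acyclic, so L(A) is finite; the longest accepting path visits 4 useful states, giving maximum string length 3.
Counting accepting paths from p6 by length: 1 of length 0, 1 of length 1, 1 of length 2, 3 of length 3. Total 6.

6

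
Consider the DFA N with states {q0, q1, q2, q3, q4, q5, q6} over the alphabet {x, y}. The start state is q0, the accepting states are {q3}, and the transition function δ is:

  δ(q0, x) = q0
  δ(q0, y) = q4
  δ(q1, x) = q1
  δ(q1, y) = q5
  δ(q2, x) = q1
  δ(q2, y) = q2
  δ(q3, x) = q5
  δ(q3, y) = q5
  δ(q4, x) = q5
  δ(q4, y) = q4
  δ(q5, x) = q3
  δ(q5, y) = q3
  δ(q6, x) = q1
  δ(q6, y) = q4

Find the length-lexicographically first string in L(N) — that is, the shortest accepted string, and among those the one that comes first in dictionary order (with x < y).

A breadth-first search from q0 reaches an accepting state first via the path q0 → q4 → q5 → q3 on input yxx.
No string of length < 3 is accepted (BFS exhausts all shorter strings without reaching an accepting state), and yxx is the lexicographically least accepting string of length 3.

yxx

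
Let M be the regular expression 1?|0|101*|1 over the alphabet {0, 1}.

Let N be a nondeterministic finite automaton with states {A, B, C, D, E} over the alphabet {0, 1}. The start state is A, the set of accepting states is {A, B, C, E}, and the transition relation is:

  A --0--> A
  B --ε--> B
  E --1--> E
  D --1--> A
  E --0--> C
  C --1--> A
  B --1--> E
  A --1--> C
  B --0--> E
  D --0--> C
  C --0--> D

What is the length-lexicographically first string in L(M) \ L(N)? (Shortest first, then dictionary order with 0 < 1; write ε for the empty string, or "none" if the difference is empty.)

The string 10 is accepted by M but not by N.
No shorter string lies in the difference, and 10 is the lexicographically first length-2 string in L(M) \ L(N).

10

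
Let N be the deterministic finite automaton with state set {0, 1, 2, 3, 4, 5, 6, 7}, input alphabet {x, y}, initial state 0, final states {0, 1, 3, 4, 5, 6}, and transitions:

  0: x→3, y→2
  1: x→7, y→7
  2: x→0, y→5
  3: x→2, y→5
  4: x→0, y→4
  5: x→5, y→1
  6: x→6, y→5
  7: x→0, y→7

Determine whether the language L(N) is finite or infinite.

State 0 is reachable from the start and can reach an accepting state, and it lies on the cycle 0 → 2 → 0.
Traversing that cycle any number of times yields accepted strings of unbounded length, so the language is infinite.

infinite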